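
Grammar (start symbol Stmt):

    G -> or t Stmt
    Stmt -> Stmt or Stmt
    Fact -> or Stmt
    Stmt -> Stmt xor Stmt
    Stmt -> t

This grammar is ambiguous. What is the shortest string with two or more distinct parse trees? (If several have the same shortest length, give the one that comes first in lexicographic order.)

length 1: no string has ≥2 trees
length 3: no string has ≥2 trees
length 5: t or t or t has 2 parse trees

Two derivations of t or t or t:
  Stmt ⇒ Stmt or Stmt ⇒ Stmt or Stmt or Stmt ⇒ t or Stmt or Stmt ⇒ t or t or Stmt ⇒ t or t or t
  Stmt ⇒ Stmt or Stmt ⇒ t or Stmt ⇒ t or Stmt or Stmt ⇒ t or t or Stmt ⇒ t or t or t

t or t or t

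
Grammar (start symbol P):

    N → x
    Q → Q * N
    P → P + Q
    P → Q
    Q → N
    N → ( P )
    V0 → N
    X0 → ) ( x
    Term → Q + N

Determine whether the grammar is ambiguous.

(V0, X0, Term are unreachable from P, so their rules don't affect L(P).) P → P + Q | Q  ;  Q → Q * N | N  — a left-associative chain with N at the bottom. Each string factors uniquely by precedence.

Unambiguous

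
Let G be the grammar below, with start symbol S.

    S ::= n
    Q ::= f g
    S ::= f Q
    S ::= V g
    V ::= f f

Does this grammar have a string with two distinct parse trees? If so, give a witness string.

Ambiguous

Witness: f f g

Derivation 1: S ⇒ f Q ⇒ f f g
Derivation 2: S ⇒ V g ⇒ f f g

Two distinct leftmost derivations for the same string.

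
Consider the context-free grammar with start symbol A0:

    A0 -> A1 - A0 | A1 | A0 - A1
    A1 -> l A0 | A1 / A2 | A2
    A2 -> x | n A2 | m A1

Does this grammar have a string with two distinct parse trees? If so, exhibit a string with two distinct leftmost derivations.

Ambiguous

Witness: x - x

Derivation 1: A0 ⇒ A1 - A0 ⇒ A2 - A0 ⇒ x - A0 ⇒ x - A1 ⇒ x - A2 ⇒ x - x
Derivation 2: A0 ⇒ A0 - A1 ⇒ A1 - A1 ⇒ A2 - A1 ⇒ x - A1 ⇒ x - A2 ⇒ x - x

Two distinct leftmost derivations for the same string.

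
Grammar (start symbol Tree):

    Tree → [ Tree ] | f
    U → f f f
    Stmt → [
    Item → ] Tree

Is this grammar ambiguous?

Unambiguous

(U, Stmt, Item are unreachable from Tree, so their rules don't affect L(Tree).) Each string is a nest of matched brackets around a single atom. An opening bracket forces the recursive rule; an atom forces the base rule.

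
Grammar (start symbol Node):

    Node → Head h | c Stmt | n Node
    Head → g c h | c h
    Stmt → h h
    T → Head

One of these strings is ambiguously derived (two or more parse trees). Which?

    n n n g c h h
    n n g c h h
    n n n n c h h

n n n g c h h: 1 tree
n n g c h h: 1 tree
n n n n c h h: 2 trees

n n n n c h h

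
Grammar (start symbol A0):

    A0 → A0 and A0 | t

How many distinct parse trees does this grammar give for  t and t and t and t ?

Parse trees for t and t and t and t:
  [A0 [A0 t] and [A0 [A0 t] and [A0 [A0 t] and [A0 t]]]]
  [A0 [A0 t] and [A0 [A0 [A0 t] and [A0 t]] and [A0 t]]]
  [A0 [A0 [A0 t] and [A0 t]] and [A0 [A0 t] and [A0 t]]]
  [A0 [A0 [A0 t] and [A0 [A0 t] and [A0 t]]] and [A0 t]]
  [A0 [A0 [A0 [A0 t] and [A0 t]] and [A0 t]] and [A0 t]]

5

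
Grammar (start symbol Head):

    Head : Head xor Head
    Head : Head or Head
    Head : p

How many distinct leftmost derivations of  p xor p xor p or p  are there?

5

Parse trees for p xor p xor p or p:
  [Head [Head p] xor [Head [Head p] xor [Head [Head p] or [Head p]]]]
  [Head [Head p] xor [Head [Head [Head p] xor [Head p]] or [Head p]]]
  [Head [Head [Head p] xor [Head p]] xor [Head [Head p] or [Head p]]]
  [Head [Head [Head p] xor [Head [Head p] xor [Head p]]] or [Head p]]
  [Head [Head [Head [Head p] xor [Head p]] xor [Head p]] or [Head p]]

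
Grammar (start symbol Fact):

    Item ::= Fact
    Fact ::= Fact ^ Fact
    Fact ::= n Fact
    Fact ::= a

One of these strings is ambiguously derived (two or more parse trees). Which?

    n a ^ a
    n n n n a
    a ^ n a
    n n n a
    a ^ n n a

n a ^ a: 2 trees
n n n n a: 1 tree
a ^ n a: 1 tree
n n n a: 1 tree
a ^ n n a: 1 tree

n a ^ a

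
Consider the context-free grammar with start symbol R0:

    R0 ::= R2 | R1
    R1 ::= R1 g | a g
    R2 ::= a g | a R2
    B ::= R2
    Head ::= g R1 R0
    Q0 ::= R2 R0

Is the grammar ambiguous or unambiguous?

Ambiguous

Witness: a g

Derivation 1: R0 ⇒ R2 ⇒ a g
Derivation 2: R0 ⇒ R1 ⇒ a g

Two distinct leftmost derivations for the same string.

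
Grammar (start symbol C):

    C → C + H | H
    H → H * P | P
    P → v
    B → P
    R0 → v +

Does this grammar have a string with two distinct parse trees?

Only C, H, P are reachable from C; ignoring the rest: C → C + H | H  ;  H → H * P | P  — a left-associative chain with P at the bottom. Each string factors uniquely by precedence.

Unambiguous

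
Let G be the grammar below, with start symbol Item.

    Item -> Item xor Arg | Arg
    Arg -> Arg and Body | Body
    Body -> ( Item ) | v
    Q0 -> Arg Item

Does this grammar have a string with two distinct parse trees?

(Q0 is unreachable from Item, so its rules don't affect L(Item).) The grammar is stratified — Item handles 'xor' (left-recursive), Arg handles 'and', Body atoms. Each operator has a fixed associativity and precedence level, so every string has one parse.

Unambiguous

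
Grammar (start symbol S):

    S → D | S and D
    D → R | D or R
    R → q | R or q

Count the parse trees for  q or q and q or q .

4

Parse trees for q or q and q or q:
  [S [S [D [R [R q] or q]]] and [D [R [R q] or q]]]
  [S [S [D [R [R q] or q]]] and [D [D [R q]] or [R q]]]
  [S [S [D [D [R q]] or [R q]]] and [D [R [R q] or q]]]
  [S [S [D [D [R q]] or [R q]]] and [D [D [R q]] or [R q]]]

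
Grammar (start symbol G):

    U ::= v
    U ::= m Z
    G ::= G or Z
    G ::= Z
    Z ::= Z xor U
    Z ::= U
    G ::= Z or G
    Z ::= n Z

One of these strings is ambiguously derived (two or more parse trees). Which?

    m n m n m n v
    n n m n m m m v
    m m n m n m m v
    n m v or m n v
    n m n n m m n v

n m v or m n v

m n m n m n v: 1 tree
n n m n m m m v: 1 tree
m m n m n m m v: 1 tree
n m v or m n v: 2 trees
n m n n m m n v: 1 tree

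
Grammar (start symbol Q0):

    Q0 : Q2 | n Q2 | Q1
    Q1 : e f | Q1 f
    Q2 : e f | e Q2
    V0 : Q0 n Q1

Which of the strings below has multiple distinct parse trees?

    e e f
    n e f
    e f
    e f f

e e f: 1 tree
n e f: 1 tree
e f: 2 trees
e f f: 1 tree

e f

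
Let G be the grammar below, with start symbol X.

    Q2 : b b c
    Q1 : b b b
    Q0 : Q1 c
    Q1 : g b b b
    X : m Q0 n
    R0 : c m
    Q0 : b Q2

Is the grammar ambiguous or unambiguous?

Ambiguous

Witness: m b b b c n

Derivation 1: X ⇒ m Q0 n ⇒ m Q1 c n ⇒ m b b b c n
Derivation 2: X ⇒ m Q0 n ⇒ m b Q2 n ⇒ m b b b c n

Two distinct leftmost derivations for the same string.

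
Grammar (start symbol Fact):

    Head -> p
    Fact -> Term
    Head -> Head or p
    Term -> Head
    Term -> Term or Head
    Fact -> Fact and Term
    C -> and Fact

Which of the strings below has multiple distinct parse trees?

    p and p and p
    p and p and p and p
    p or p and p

p or p and p

p and p and p: 1 tree
p and p and p and p: 1 tree
p or p and p: 2 trees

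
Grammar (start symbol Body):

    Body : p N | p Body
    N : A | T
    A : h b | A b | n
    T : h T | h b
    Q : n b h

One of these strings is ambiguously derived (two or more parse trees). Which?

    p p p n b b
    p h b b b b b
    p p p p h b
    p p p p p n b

p p p n b b: 1 tree
p h b b b b b: 1 tree
p p p p h b: 2 trees
p p p p p n b: 1 tree

p p p p h b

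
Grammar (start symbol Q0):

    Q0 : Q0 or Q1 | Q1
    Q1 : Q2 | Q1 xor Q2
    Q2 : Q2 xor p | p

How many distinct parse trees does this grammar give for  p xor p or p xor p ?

4

Parse trees for p xor p or p xor p:
  [Q0 [Q0 [Q1 [Q2 [Q2 p] xor p]]] or [Q1 [Q2 [Q2 p] xor p]]]
  [Q0 [Q0 [Q1 [Q2 [Q2 p] xor p]]] or [Q1 [Q1 [Q2 p]] xor [Q2 p]]]
  [Q0 [Q0 [Q1 [Q1 [Q2 p]] xor [Q2 p]]] or [Q1 [Q2 [Q2 p] xor p]]]
  [Q0 [Q0 [Q1 [Q1 [Q2 p]] xor [Q2 p]]] or [Q1 [Q1 [Q2 p]] xor [Q2 p]]]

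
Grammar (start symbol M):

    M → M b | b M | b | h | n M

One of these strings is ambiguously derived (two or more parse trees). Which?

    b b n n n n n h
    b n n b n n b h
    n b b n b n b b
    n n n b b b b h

b b n n n n n h: 1 tree
b n n b n n b h: 1 tree
n b b n b n b b: 8 trees
n n n b b b b h: 1 tree

n b b n b n b b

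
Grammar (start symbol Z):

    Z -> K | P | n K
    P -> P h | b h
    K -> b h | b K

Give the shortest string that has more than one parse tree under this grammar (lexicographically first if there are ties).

b h

length 2: b h has 2 parse trees

Two derivations of b h:
  Z ⇒ K ⇒ b h
  Z ⇒ P ⇒ b h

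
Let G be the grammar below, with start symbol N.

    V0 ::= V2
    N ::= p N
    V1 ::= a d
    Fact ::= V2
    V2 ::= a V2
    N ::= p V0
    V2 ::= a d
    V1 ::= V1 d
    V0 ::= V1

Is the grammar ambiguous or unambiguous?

Ambiguous

Witness: p a d

Derivation 1: N ⇒ p V0 ⇒ p V2 ⇒ p a d
Derivation 2: N ⇒ p V0 ⇒ p V1 ⇒ p a d

Two distinct leftmost derivations for the same string.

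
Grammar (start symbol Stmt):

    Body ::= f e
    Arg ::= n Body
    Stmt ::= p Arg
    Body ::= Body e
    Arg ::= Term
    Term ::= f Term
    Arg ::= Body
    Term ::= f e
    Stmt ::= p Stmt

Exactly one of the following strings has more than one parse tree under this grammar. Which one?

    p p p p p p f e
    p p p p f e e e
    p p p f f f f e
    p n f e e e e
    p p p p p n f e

p p p p p p f e

p p p p p p f e: 2 trees
p p p p f e e e: 1 tree
p p p f f f f e: 1 tree
p n f e e e e: 1 tree
p p p p p n f e: 1 tree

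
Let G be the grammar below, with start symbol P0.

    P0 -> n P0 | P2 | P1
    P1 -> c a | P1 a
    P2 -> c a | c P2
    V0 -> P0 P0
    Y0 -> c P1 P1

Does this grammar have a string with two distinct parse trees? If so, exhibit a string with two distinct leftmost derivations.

Ambiguous

Witness: c a

Derivation 1: P0 ⇒ P2 ⇒ c a
Derivation 2: P0 ⇒ P1 ⇒ c a

Two distinct leftmost derivations for the same string.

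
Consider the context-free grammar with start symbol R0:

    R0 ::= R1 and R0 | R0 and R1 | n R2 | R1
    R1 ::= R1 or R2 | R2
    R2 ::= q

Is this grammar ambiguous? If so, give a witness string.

Ambiguous

Witness: q and q

Derivation 1: R0 ⇒ R1 and R0 ⇒ R2 and R0 ⇒ q and R0 ⇒ q and R1 ⇒ q and R2 ⇒ q and q
Derivation 2: R0 ⇒ R0 and R1 ⇒ R1 and R1 ⇒ R2 and R1 ⇒ q and R1 ⇒ q and R2 ⇒ q and q

Two distinct leftmost derivations for the same string.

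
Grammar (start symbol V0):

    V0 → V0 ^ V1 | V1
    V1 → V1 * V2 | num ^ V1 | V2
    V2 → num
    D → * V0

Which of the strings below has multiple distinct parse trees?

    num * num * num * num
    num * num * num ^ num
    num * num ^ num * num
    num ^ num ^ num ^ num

num ^ num ^ num ^ num

num * num * num * num: 1 tree
num * num * num ^ num: 1 tree
num * num ^ num * num: 1 tree
num ^ num ^ num ^ num: 8 trees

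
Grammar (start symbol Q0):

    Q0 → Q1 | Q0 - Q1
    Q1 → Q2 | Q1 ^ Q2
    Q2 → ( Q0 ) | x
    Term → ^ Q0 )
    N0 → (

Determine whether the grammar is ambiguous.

Unambiguous

Only Q0, Q1, Q2 are reachable from Q0; ignoring the rest: Q0 → Q0 - Q1 | Q1  ;  Q1 → Q1 ^ Q2 | Q2  — a left-associative chain with Q2 at the bottom. Each string factors uniquely by precedence.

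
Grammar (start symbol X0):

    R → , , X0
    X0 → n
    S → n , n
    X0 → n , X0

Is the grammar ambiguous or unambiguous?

(R, S are unreachable from X0, so their rules don't affect L(X0).) The reachable grammar is A → atom sep A | atom. Each atom is followed by either the separator (recurse) or end-of-string (stop) — no choice point.

Unambiguous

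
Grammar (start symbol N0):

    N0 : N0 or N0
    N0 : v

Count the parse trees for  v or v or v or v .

5

Parse trees for v or v or v or v:
  [N0 [N0 v] or [N0 [N0 v] or [N0 [N0 v] or [N0 v]]]]
  [N0 [N0 v] or [N0 [N0 [N0 v] or [N0 v]] or [N0 v]]]
  [N0 [N0 [N0 v] or [N0 v]] or [N0 [N0 v] or [N0 v]]]
  [N0 [N0 [N0 v] or [N0 [N0 v] or [N0 v]]] or [N0 v]]
  [N0 [N0 [N0 [N0 v] or [N0 v]] or [N0 v]] or [N0 v]]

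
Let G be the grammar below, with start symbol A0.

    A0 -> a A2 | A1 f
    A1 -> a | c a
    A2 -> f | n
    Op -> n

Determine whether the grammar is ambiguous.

Ambiguous

Witness: a f

Derivation 1: A0 ⇒ a A2 ⇒ a f
Derivation 2: A0 ⇒ A1 f ⇒ a f

Two distinct leftmost derivations for the same string.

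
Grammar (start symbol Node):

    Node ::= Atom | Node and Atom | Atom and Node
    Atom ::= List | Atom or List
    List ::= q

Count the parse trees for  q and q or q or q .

Parse trees for q and q or q or q:
  [Node [Node [Atom [List q]]] and [Atom [Atom [Atom [List q]] or [List q]] or [List q]]]
  [Node [Atom [List q]] and [Node [Atom [Atom [Atom [List q]] or [List q]] or [List q]]]]

2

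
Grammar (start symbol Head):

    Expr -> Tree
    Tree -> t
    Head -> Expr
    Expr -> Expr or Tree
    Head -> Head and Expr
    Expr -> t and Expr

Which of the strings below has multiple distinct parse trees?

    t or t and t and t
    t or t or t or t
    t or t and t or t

t or t and t and t

t or t and t and t: 2 trees
t or t or t or t: 1 tree
t or t and t or t: 1 tree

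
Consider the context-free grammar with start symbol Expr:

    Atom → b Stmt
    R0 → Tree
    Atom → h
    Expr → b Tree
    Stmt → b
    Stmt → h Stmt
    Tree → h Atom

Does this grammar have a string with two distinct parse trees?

(R0 is unreachable from Expr, so its rules don't affect L(Expr).) Each reachable nonterminal has at most one production per leading terminal, and all productions are right-linear; the derivation is determined token-by-token.

Unambiguous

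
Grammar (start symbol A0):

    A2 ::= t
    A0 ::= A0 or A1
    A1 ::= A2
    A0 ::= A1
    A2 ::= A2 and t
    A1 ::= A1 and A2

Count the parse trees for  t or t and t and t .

4

Parse trees for t or t and t and t:
  [A0 [A0 [A1 [A2 t]]] or [A1 [A2 [A2 [A2 t] and t] and t]]]
  [A0 [A0 [A1 [A2 t]]] or [A1 [A1 [A2 t]] and [A2 [A2 t] and t]]]
  [A0 [A0 [A1 [A2 t]]] or [A1 [A1 [A2 [A2 t] and t]] and [A2 t]]]
  [A0 [A0 [A1 [A2 t]]] or [A1 [A1 [A1 [A2 t]] and [A2 t]] and [A2 t]]]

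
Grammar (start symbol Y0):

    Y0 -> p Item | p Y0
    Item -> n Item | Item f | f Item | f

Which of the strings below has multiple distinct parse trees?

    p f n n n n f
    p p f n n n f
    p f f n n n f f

p f f n n n f f

p f n n n n f: 1 tree
p p f n n n f: 1 tree
p f f n n n f f: 7 trees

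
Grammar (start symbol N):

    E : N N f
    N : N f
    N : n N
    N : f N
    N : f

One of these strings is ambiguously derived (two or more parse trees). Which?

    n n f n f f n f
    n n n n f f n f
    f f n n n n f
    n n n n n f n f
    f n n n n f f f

n n f n f f n f: 1 tree
n n n n f f n f: 1 tree
f f n n n n f: 1 tree
n n n n n f n f: 1 tree
f n n n n f f f: 29 trees

f n n n n f f f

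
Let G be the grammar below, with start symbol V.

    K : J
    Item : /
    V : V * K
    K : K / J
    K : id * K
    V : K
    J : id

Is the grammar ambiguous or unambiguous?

Witness: id * id

Derivation 1: V ⇒ V * K ⇒ K * K ⇒ J * K ⇒ id * K ⇒ id * J ⇒ id * id
Derivation 2: V ⇒ K ⇒ id * K ⇒ id * J ⇒ id * id

Two distinct leftmost derivations for the same string.

Ambiguous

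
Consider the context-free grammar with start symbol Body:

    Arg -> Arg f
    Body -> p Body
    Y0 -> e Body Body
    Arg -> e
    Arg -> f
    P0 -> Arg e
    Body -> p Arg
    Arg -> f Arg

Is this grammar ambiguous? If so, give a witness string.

Witness: p f f

Derivation 1: Body ⇒ p Arg ⇒ p Arg f ⇒ p f f
Derivation 2: Body ⇒ p Arg ⇒ p f Arg ⇒ p f f

Two distinct leftmost derivations for the same string.

Ambiguous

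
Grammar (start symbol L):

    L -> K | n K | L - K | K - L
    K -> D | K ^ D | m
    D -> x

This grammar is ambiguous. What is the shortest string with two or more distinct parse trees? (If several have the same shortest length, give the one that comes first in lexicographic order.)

length 1: no string has ≥2 trees
length 2: no string has ≥2 trees
length 3: m - m has 2 parse trees

Two derivations of m - m:
  L ⇒ L - K ⇒ K - K ⇒ m - K ⇒ m - m
  L ⇒ K - L ⇒ m - L ⇒ m - K ⇒ m - m

m - m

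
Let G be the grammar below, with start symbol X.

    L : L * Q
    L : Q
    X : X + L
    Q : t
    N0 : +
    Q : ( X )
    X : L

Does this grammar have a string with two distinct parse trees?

Only X, L, Q are reachable from X; ignoring the rest: X → X + L | L  ;  L → L * Q | Q  — a left-associative chain with Q at the bottom. Each string factors uniquely by precedence.

Unambiguous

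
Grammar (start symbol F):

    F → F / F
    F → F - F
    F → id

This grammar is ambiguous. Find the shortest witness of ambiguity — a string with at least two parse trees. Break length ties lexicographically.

id - id - id

length 1: no string has ≥2 trees
length 3: no string has ≥2 trees
length 5: id - id - id has 2 parse trees

Two derivations of id - id - id:
  F ⇒ F - F ⇒ F - F - F ⇒ id - F - F ⇒ id - id - F ⇒ id - id - id
  F ⇒ F - F ⇒ id - F ⇒ id - F - F ⇒ id - id - F ⇒ id - id - id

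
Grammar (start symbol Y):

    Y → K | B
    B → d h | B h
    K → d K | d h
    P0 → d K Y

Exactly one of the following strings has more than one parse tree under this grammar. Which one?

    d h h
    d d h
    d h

d h h: 1 tree
d d h: 1 tree
d h: 2 trees

d h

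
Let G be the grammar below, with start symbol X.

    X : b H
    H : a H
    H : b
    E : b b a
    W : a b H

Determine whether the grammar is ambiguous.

Unambiguous

(W, E are unreachable from X, so their rules don't affect L(X).) Restricted to the reachable nonterminals, every rule has the form A → t or A → t B, and no two rules for the same A share a first terminal. The grammar encodes a DFA — one run per string.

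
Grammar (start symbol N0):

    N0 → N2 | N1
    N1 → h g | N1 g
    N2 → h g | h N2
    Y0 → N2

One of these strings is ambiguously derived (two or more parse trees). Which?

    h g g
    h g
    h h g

h g g: 1 tree
h g: 2 trees
h h g: 1 tree

h g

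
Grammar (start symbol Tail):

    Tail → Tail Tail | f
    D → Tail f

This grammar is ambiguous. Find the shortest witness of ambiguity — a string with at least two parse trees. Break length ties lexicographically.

f f f

length 1: no string has ≥2 trees
length 2: no string has ≥2 trees
length 3: f f f has 2 parse trees

Two derivations of f f f:
  Tail ⇒ Tail Tail ⇒ Tail Tail Tail ⇒ f Tail Tail ⇒ f f Tail ⇒ f f f
  Tail ⇒ Tail Tail ⇒ f Tail ⇒ f Tail Tail ⇒ f f Tail ⇒ f f f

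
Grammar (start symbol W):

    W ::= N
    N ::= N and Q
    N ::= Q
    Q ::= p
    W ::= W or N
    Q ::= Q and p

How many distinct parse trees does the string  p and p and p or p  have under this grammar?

Parse trees for p and p and p or p:
  [W [W [N [N [Q p]] and [Q [Q p] and p]]] or [N [Q p]]]
  [W [W [N [N [N [Q p]] and [Q p]] and [Q p]]] or [N [Q p]]]
  [W [W [N [N [Q [Q p] and p]] and [Q p]]] or [N [Q p]]]
  [W [W [N [Q [Q [Q p] and p] and p]]] or [N [Q p]]]

4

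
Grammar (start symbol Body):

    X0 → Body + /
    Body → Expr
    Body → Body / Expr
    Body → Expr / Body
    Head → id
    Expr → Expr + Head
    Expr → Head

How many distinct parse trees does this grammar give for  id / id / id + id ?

Parse trees for id / id / id + id:
  [Body [Body [Body [Expr [Head id]]] / [Expr [Head id]]] / [Expr [Expr [Head id]] + [Head id]]]
  [Body [Body [Expr [Head id]] / [Body [Expr [Head id]]]] / [Expr [Expr [Head id]] + [Head id]]]
  [Body [Expr [Head id]] / [Body [Body [Expr [Head id]]] / [Expr [Expr [Head id]] + [Head id]]]]
  [Body [Expr [Head id]] / [Body [Expr [Head id]] / [Body [Expr [Expr [Head id]] + [Head id]]]]]

4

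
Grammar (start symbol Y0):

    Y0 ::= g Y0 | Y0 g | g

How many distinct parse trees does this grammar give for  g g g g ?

8

Parse trees for g g g g:
  [Y0 g [Y0 g [Y0 g [Y0 g]]]]
  [Y0 g [Y0 g [Y0 [Y0 g] g]]]
  [Y0 g [Y0 [Y0 g [Y0 g]] g]]
  [Y0 g [Y0 [Y0 [Y0 g] g] g]]
  [Y0 [Y0 g [Y0 g [Y0 g]]] g]
  [Y0 [Y0 g [Y0 [Y0 g] g]] g]
  [Y0 [Y0 [Y0 g [Y0 g]] g] g]
  [Y0 [Y0 [Y0 [Y0 g] g] g] g]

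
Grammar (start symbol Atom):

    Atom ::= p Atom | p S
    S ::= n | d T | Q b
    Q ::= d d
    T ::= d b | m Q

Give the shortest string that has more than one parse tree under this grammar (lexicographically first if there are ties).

length 2: no string has ≥2 trees
length 3: no string has ≥2 trees
length 4: p d d b has 2 parse trees

Two derivations of p d d b:
  Atom ⇒ p S ⇒ p d T ⇒ p d d b
  Atom ⇒ p S ⇒ p Q b ⇒ p d d b

p d d b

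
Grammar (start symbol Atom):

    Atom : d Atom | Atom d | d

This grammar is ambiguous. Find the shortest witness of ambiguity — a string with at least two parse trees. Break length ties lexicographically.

d d

length 1: no string has ≥2 trees
length 2: d d has 2 parse trees

Two derivations of d d:
  Atom ⇒ d Atom ⇒ d d
  Atom ⇒ Atom d ⇒ d d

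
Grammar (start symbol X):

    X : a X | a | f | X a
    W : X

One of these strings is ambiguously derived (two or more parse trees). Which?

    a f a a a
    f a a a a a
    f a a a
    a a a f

a f a a a: 4 trees
f a a a a a: 1 tree
f a a a: 1 tree
a a a f: 1 tree

a f a a a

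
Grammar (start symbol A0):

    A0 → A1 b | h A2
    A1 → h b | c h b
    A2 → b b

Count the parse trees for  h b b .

2

Parse trees for h b b:
  [A0 [A1 h b] b]
  [A0 h [A2 b b]]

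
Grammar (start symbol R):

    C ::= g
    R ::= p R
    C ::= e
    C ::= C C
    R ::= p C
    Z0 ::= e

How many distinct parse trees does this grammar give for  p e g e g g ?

14

Parse trees for p e g e g g (showing first 6 of 14):
  [R p [C [C e] [C [C g] [C [C e] [C [C g] [C g]]]]]]
  [R p [C [C e] [C [C g] [C [C [C e] [C g]] [C g]]]]]
  [R p [C [C e] [C [C [C g] [C e]] [C [C g] [C g]]]]]
  [R p [C [C e] [C [C [C g] [C [C e] [C g]]] [C g]]]]
  [R p [C [C e] [C [C [C [C g] [C e]] [C g]] [C g]]]]
  [R p [C [C [C e] [C g]] [C [C e] [C [C g] [C g]]]]]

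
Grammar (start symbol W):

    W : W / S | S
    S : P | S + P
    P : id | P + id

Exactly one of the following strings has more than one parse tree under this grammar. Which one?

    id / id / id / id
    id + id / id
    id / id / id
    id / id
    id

id + id / id

id / id / id / id: 1 tree
id + id / id: 2 trees
id / id / id: 1 tree
id / id: 1 tree
id: 1 tree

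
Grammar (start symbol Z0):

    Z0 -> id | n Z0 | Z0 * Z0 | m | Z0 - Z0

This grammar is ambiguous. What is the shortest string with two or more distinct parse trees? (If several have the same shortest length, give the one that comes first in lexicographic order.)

n id * id

length 1: no string has ≥2 trees
length 2: no string has ≥2 trees
length 3: no string has ≥2 trees
length 4: n id * id has 2 parse trees

Two derivations of n id * id:
  Z0 ⇒ n Z0 ⇒ n Z0 * Z0 ⇒ n id * Z0 ⇒ n id * id
  Z0 ⇒ Z0 * Z0 ⇒ n Z0 * Z0 ⇒ n id * Z0 ⇒ n id * id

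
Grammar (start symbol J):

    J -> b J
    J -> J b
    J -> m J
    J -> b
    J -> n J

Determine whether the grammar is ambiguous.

Ambiguous

Witness: b b

Derivation 1: J ⇒ b J ⇒ b b
Derivation 2: J ⇒ J b ⇒ b b

Two distinct leftmost derivations for the same string.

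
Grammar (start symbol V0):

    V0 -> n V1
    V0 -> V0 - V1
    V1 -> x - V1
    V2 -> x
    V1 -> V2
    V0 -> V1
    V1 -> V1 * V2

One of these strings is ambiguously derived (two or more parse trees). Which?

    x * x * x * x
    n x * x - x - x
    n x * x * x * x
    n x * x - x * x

x * x * x * x: 1 tree
n x * x - x - x: 2 trees
n x * x * x * x: 1 tree
n x * x - x * x: 1 tree

n x * x - x - x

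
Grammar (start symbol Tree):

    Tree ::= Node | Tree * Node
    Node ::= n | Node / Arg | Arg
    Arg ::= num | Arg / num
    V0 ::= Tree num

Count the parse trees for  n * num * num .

1

Parse trees for n * num * num:
  [Tree [Tree [Tree [Node n]] * [Node [Arg num]]] * [Node [Arg num]]]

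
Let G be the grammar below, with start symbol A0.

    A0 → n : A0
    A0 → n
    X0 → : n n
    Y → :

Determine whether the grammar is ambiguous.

(Y, X0 are unreachable from A0, so their rules don't affect L(A0).) The reachable grammar is A → atom sep A | atom. Each atom is followed by either the separator (recurse) or end-of-string (stop) — no choice point.

Unambiguous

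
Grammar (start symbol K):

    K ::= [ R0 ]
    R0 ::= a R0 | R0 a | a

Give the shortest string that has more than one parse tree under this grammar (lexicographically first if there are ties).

length 3: no string has ≥2 trees
length 4: [ a a ] has 2 parse trees

Two derivations of [ a a ]:
  K ⇒ [ R0 ] ⇒ [ a R0 ] ⇒ [ a a ]
  K ⇒ [ R0 ] ⇒ [ R0 a ] ⇒ [ a a ]

[ a a ]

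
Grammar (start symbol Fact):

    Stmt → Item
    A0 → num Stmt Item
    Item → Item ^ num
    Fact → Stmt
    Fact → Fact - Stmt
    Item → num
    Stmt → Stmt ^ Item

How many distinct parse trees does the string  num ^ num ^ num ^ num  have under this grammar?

Parse trees for num ^ num ^ num ^ num:
  [Fact [Stmt [Item [Item [Item [Item num] ^ num] ^ num] ^ num]]]
  [Fact [Stmt [Stmt [Item num]] ^ [Item [Item [Item num] ^ num] ^ num]]]
  [Fact [Stmt [Stmt [Item [Item num] ^ num]] ^ [Item [Item num] ^ num]]]
  [Fact [Stmt [Stmt [Stmt [Item num]] ^ [Item num]] ^ [Item [Item num] ^ num]]]
  [Fact [Stmt [Stmt [Item [Item [Item num] ^ num] ^ num]] ^ [Item num]]]
  [Fact [Stmt [Stmt [Stmt [Item num]] ^ [Item [Item num] ^ num]] ^ [Item num]]]
  [Fact [Stmt [Stmt [Stmt [Item [Item num] ^ num]] ^ [Item num]] ^ [Item num]]]
  [Fact [Stmt [Stmt [Stmt [Stmt [Item num]] ^ [Item num]] ^ [Item num]] ^ [Item num]]]

8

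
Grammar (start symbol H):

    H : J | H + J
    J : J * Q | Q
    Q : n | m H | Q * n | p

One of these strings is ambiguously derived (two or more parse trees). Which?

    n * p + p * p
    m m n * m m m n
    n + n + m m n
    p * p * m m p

n * p + p * p: 1 tree
m m n * m m m n: 3 trees
n + n + m m n: 1 tree
p * p * m m p: 1 tree

m m n * m m m n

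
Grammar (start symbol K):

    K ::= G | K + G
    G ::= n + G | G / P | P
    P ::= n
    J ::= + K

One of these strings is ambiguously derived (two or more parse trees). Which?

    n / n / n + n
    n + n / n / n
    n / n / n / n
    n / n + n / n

n + n / n / n

n / n / n + n: 1 tree
n + n / n / n: 4 trees
n / n / n / n: 1 tree
n / n + n / n: 1 tree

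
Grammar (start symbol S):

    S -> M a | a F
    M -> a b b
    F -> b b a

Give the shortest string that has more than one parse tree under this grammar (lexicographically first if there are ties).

length 4: a b b a has 2 parse trees

Two derivations of a b b a:
  S ⇒ M a ⇒ a b b a
  S ⇒ a F ⇒ a b b a

a b b a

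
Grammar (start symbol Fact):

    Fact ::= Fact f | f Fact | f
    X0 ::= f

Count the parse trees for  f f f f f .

Parse trees for f f f f f (showing first 6 of 16):
  [Fact [Fact [Fact [Fact [Fact f] f] f] f] f]
  [Fact [Fact [Fact [Fact f [Fact f]] f] f] f]
  [Fact [Fact [Fact f [Fact [Fact f] f]] f] f]
  [Fact [Fact [Fact f [Fact f [Fact f]]] f] f]
  [Fact [Fact f [Fact [Fact [Fact f] f] f]] f]
  [Fact [Fact f [Fact [Fact f [Fact f]] f]] f]

16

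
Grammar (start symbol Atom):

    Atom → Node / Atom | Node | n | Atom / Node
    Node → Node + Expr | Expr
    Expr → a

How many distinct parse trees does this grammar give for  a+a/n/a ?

2

Parse trees for a+a/n/a:
  [Atom [Node [Node [Expr a]] + [Expr a]] / [Atom [Atom n] / [Node [Expr a]]]]
  [Atom [Atom [Node [Node [Expr a]] + [Expr a]] / [Atom n]] / [Node [Expr a]]]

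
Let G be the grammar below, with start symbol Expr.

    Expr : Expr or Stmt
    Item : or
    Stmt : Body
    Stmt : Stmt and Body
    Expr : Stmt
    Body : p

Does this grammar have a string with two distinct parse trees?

(Item is unreachable from Expr, so its rules don't affect L(Expr).) Expr → Expr or Stmt | Stmt  ;  Stmt → Stmt and Body | Body  — a left-associative chain with Body at the bottom. Each string factors uniquely by precedence.

Unambiguous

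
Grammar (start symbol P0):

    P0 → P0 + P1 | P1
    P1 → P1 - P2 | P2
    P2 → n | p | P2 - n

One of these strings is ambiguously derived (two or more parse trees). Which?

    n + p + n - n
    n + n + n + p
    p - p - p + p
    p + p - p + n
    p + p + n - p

n + p + n - n: 2 trees
n + n + n + p: 1 tree
p - p - p + p: 1 tree
p + p - p + n: 1 tree
p + p + n - p: 1 tree

n + p + n - n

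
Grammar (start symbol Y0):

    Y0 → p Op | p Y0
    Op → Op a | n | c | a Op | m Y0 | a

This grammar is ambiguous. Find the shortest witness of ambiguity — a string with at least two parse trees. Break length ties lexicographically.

length 2: no string has ≥2 trees
length 3: p a a has 2 parse trees

Two derivations of p a a:
  Y0 ⇒ p Op ⇒ p Op a ⇒ p a a
  Y0 ⇒ p Op ⇒ p a Op ⇒ p a a

p a a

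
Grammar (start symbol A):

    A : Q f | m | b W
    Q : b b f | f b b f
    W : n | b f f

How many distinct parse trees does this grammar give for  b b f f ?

2

Parse trees for b b f f:
  [A [Q b b f] f]
  [A b [W b f f]]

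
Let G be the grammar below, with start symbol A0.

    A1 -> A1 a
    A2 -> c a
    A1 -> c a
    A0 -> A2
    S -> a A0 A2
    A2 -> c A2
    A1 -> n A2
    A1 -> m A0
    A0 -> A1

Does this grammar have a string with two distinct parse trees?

Ambiguous

Witness: c a

Derivation 1: A0 ⇒ A2 ⇒ c a
Derivation 2: A0 ⇒ A1 ⇒ c a

Two distinct leftmost derivations for the same string.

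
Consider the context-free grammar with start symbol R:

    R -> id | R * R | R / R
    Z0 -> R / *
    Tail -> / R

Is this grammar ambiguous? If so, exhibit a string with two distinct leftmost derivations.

Ambiguous

Witness: id * id * id

Derivation 1: R ⇒ R * R ⇒ id * R ⇒ id * R * R ⇒ id * id * R ⇒ id * id * id
Derivation 2: R ⇒ R * R ⇒ R * R * R ⇒ id * R * R ⇒ id * id * R ⇒ id * id * id

Two distinct leftmost derivations for the same string.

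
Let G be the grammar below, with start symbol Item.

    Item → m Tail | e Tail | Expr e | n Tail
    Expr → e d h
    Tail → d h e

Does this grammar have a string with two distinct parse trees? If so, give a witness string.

Witness: e d h e

Derivation 1: Item ⇒ e Tail ⇒ e d h e
Derivation 2: Item ⇒ Expr e ⇒ e d h e

Two distinct leftmost derivations for the same string.

Ambiguous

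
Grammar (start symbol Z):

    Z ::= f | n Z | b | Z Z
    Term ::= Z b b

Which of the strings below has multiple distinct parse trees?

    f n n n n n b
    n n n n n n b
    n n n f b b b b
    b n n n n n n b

f n n n n n b: 1 tree
n n n n n n b: 1 tree
n n n f b b b b: 165 trees
b n n n n n n b: 1 tree

n n n f b b b b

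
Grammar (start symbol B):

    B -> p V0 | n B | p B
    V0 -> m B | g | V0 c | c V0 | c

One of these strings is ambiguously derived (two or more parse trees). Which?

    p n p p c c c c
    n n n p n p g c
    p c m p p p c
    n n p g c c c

p n p p c c c c: 8 trees
n n n p n p g c: 1 tree
p c m p p p c: 1 tree
n n p g c c c: 1 tree

p n p p c c c c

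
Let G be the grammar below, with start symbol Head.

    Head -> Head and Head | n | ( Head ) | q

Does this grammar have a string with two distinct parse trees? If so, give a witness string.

Ambiguous

Witness: n and n and n

Derivation 1: Head ⇒ Head and Head ⇒ Head and Head and Head ⇒ n and Head and Head ⇒ n and n and Head ⇒ n and n and n
Derivation 2: Head ⇒ Head and Head ⇒ n and Head ⇒ n and Head and Head ⇒ n and n and Head ⇒ n and n and n

Two distinct leftmost derivations for the same string.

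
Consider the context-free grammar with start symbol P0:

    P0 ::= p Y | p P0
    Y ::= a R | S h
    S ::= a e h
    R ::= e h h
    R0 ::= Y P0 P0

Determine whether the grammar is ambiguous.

Witness: p a e h h

Derivation 1: P0 ⇒ p Y ⇒ p a R ⇒ p a e h h
Derivation 2: P0 ⇒ p Y ⇒ p S h ⇒ p a e h h

Two distinct leftmost derivations for the same string.

Ambiguous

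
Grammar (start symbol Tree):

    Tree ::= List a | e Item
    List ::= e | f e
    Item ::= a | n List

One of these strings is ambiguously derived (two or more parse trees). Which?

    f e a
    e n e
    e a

f e a: 1 tree
e n e: 1 tree
e a: 2 trees

e a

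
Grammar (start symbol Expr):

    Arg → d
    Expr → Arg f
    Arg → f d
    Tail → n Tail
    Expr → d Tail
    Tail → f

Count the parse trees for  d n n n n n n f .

Parse trees for d n n n n n n f:
  [Expr d [Tail n [Tail n [Tail n [Tail n [Tail n [Tail n [Tail f]]]]]]]]

1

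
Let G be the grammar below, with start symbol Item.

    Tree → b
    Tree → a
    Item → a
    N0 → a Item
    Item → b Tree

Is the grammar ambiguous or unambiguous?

(N0 is unreachable from Item, so its rules don't affect L(Item).) Restricted to the reachable nonterminals, every rule has the form A → t or A → t B, and no two rules for the same A share a first terminal. The grammar encodes a DFA — one run per string.

Unambiguous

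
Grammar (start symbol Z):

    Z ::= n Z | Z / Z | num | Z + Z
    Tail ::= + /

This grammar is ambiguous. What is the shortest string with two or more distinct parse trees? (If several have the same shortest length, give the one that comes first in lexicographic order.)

n num + num

length 1: no string has ≥2 trees
length 2: no string has ≥2 trees
length 3: no string has ≥2 trees
length 4: n num + num has 2 parse trees

Two derivations of n num + num:
  Z ⇒ n Z ⇒ n Z + Z ⇒ n num + Z ⇒ n num + num
  Z ⇒ Z + Z ⇒ n Z + Z ⇒ n num + Z ⇒ n num + num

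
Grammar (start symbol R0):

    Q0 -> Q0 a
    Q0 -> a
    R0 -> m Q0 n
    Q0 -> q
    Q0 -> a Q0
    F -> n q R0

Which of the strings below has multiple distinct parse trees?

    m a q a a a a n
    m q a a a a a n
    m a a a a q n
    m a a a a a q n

m a q a a a a n

m a q a a a a n: 5 trees
m q a a a a a n: 1 tree
m a a a a q n: 1 tree
m a a a a a q n: 1 tree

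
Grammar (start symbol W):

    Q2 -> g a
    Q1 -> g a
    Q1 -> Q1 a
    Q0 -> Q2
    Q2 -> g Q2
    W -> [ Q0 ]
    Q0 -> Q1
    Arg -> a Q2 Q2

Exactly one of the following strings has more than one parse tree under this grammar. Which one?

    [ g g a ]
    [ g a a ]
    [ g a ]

[ g a ]

[ g g a ]: 1 tree
[ g a a ]: 1 tree
[ g a ]: 2 trees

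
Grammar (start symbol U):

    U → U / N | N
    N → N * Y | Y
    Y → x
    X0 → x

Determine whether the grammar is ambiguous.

Unambiguous

Only U, N, Y are reachable from U; ignoring the rest: U → U / N | N  ;  N → N * Y | Y  — a left-associative chain with Y at the bottom. Each string factors uniquely by precedence.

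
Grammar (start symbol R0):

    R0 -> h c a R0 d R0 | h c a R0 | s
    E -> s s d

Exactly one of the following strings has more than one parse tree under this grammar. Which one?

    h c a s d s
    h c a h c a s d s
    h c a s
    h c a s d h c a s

h c a s d s: 1 tree
h c a h c a s d s: 2 trees
h c a s: 1 tree
h c a s d h c a s: 1 tree

h c a h c a s d s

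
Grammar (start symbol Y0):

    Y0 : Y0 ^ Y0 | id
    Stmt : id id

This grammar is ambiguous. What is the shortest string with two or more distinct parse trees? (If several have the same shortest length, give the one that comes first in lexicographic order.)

length 1: no string has ≥2 trees
length 3: no string has ≥2 trees
length 5: id ^ id ^ id has 2 parse trees

Two derivations of id ^ id ^ id:
  Y0 ⇒ Y0 ^ Y0 ⇒ Y0 ^ Y0 ^ Y0 ⇒ id ^ Y0 ^ Y0 ⇒ id ^ id ^ Y0 ⇒ id ^ id ^ id
  Y0 ⇒ Y0 ^ Y0 ⇒ id ^ Y0 ⇒ id ^ Y0 ^ Y0 ⇒ id ^ id ^ Y0 ⇒ id ^ id ^ id

id ^ id ^ id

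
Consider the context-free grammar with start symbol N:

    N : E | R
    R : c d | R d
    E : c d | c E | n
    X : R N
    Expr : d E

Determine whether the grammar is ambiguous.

Witness: c d

Derivation 1: N ⇒ E ⇒ c d
Derivation 2: N ⇒ R ⇒ c d

Two distinct leftmost derivations for the same string.

Ambiguous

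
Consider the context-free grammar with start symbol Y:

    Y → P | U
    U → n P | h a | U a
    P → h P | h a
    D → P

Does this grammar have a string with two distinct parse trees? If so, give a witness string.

Ambiguous

Witness: h a

Derivation 1: Y ⇒ P ⇒ h a
Derivation 2: Y ⇒ U ⇒ h a

Two distinct leftmost derivations for the same string.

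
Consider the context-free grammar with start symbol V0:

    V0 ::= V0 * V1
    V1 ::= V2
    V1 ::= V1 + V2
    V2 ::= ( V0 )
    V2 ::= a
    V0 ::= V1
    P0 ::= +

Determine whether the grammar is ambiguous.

(P0 is unreachable from V0, so its rules don't affect L(V0).) V0 → V0 * V1 | V1  ;  V1 → V1 + V2 | V2  — a left-associative chain with V2 at the bottom. Each string factors uniquely by precedence.

Unambiguous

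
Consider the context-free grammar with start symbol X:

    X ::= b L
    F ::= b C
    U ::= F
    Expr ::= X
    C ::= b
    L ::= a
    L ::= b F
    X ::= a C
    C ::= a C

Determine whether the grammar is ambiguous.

(Expr, U are unreachable from X, so their rules don't affect L(X).) Each reachable nonterminal has at most one production per leading terminal, and all productions are right-linear; the derivation is determined token-by-token.

Unambiguous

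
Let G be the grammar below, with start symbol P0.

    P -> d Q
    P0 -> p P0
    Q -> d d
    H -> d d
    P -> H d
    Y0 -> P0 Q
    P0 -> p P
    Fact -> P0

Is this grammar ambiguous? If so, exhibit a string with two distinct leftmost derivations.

Witness: p d d d

Derivation 1: P0 ⇒ p P ⇒ p d Q ⇒ p d d d
Derivation 2: P0 ⇒ p P ⇒ p H d ⇒ p d d d

Two distinct leftmost derivations for the same string.

Ambiguous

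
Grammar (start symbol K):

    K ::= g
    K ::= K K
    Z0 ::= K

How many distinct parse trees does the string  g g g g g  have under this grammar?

14

Parse trees for g g g g g (showing first 6 of 14):
  [K [K g] [K [K g] [K [K g] [K [K g] [K g]]]]]
  [K [K g] [K [K g] [K [K [K g] [K g]] [K g]]]]
  [K [K g] [K [K [K g] [K g]] [K [K g] [K g]]]]
  [K [K g] [K [K [K g] [K [K g] [K g]]] [K g]]]
  [K [K g] [K [K [K [K g] [K g]] [K g]] [K g]]]
  [K [K [K g] [K g]] [K [K g] [K [K g] [K g]]]]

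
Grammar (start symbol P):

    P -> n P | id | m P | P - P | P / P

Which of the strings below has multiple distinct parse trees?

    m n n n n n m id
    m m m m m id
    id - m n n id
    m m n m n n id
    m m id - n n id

m n n n n n m id: 1 tree
m m m m m id: 1 tree
id - m n n id: 1 tree
m m n m n n id: 1 tree
m m id - n n id: 3 trees

m m id - n n id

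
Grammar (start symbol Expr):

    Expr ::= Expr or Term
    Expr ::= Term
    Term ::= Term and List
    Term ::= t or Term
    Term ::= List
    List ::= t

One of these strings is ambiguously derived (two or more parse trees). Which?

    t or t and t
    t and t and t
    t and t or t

t or t and t: 3 trees
t and t and t: 1 tree
t and t or t: 1 tree

t or t and t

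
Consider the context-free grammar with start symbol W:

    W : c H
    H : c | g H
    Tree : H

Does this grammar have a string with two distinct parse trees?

(Tree is unreachable from W, so its rules don't affect L(W).) Each reachable nonterminal has at most one production per leading terminal, and all productions are right-linear; the derivation is determined token-by-token.

Unambiguous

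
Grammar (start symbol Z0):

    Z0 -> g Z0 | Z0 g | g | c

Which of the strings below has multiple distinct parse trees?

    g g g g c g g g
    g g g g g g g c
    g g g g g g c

g g g g c g g g: 35 trees
g g g g g g g c: 1 tree
g g g g g g c: 1 tree

g g g g c g g g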